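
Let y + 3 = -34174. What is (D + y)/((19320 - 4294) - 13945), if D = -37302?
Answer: -71479/1081 ≈ -66.123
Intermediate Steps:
y = -34177 (y = -3 - 34174 = -34177)
(D + y)/((19320 - 4294) - 13945) = (-37302 - 34177)/((19320 - 4294) - 13945) = -71479/(15026 - 13945) = -71479/1081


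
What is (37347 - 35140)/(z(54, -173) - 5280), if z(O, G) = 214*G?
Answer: -2207/42302 ≈ -0.052172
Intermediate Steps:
(37347 - 35140)/(z(54, -173) - 5280) = (37347 - 35140)/(214*(-173) - 5280) = 2207/(-37022 - 5280) = 2207/(-42302) = 2207*(-1/42302) = -2207/42302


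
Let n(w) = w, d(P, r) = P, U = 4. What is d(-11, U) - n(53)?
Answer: -64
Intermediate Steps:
d(-11, U) - n(53) = -11 - 1*53 = -11 - 53 = -64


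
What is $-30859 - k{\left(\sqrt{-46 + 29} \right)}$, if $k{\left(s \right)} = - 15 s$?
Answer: $-30859 + 15 i \sqrt{17} \approx -30859.0 + 61.847 i$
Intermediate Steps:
$-30859 - k{\left(\sqrt{-46 + 29} \right)} = -30859 - - 15 \sqrt{-46 + 29} = -30859 - - 15 \sqrt{-17} = -30859 - - 15 i \sqrt{17} = -30859 + 15 i \sqrt{17}$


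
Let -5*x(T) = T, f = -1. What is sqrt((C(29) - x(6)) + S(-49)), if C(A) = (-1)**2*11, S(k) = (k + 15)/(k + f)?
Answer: sqrt(322)/5 ≈ 3.5889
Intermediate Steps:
x(T) = -T/5
S(k) = (15 + k)/(-1 + k) (S(k) = (k + 15)/(k - 1) = (15 + k)/(-1 + k))
C(A) = 11 (C(A) = 1*11 = 11)
sqrt((C(29) - x(6)) + S(-49)) = sqrt((11 - (-1)*6/5) + (15 - 49)/(-1 - 49)) = sqrt((11 - 1*(-6/5)) - 34/(-50)) = sqrt((11 + 6/5) - 1/50*(-34)) = sqrt(61/5 + 17/25) = sqrt(322/25) = sqrt(322)/5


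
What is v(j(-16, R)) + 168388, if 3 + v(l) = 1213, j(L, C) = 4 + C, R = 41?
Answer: 169598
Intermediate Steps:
v(l) = 1210 (v(l) = -3 + 1213 = 1210)
v(j(-16, R)) + 168388 = 1210 + 168388 = 169598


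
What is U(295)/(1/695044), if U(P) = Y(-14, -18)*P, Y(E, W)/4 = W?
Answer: -14762734560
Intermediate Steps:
Y(E, W) = 4*W
U(P) = -72*P (U(P) = (4*(-18))*P = -72*P)
U(295)/(1/695044) = (-72*295)/(1/695044) = -21240/1/695044 = -21240*695044 = -14762734560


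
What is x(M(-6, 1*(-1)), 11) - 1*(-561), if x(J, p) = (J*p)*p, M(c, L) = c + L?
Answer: -286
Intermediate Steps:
M(c, L) = L + c
x(J, p) = J*p²
x(M(-6, 1*(-1)), 11) - 1*(-561) = (1*(-1) - 6)*11² - 1*(-561) = (-1 - 6)*121 + 561 = -7*121 + 561 = -847 + 561 = -286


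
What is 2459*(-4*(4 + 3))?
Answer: -68852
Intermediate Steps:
2459*(-4*(4 + 3)) = 2459*(-4*7) = 2459*(-28) = -68852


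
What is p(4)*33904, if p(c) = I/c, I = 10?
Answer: 84760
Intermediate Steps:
p(c) = 10/c
p(4)*33904 = (10/4)*33904 = (10*(¼))*33904 = (5/2)*33904 = 84760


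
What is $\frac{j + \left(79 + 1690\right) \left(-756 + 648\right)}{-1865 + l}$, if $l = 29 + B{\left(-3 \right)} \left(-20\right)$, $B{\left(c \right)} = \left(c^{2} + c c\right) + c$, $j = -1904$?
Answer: $\frac{48239}{534} \approx 90.335$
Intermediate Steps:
$B{\left(c \right)} = c + 2 c^{2}$ ($B{\left(c \right)} = \left(c^{2} + c^{2}\right) + c = 2 c^{2} + c = c + 2 c^{2}$)
$l = -271$ ($l = 29 + - 3 \left(1 + 2 \left(-3\right)\right) \left(-20\right) = 29 + - 3 \left(1 - 6\right) \left(-20\right) = 29 + \left(-3\right) \left(-5\right) \left(-20\right) = 29 + 15 \left(-20\right) = 29 - 300 = -271$)
$\frac{j + \left(79 + 1690\right) \left(-756 + 648\right)}{-1865 + l} = \frac{-1904 + \left(79 + 1690\right) \left(-756 + 648\right)}{-1865 - 271} = \frac{-1904 + 1769 \left(-108\right)}{-2136} = \left(-1904 - 191052\right) \left(- \frac{1}{2136}\right) = \left(-192956\right) \left(- \frac{1}{2136}\right) = \frac{48239}{534}$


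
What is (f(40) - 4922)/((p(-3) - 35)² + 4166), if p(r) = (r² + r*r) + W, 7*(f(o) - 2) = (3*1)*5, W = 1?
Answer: -11475/10318 ≈ -1.1121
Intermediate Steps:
f(o) = 29/7 (f(o) = 2 + ((3*1)*5)/7 = 2 + (3*5)/7 = 2 + (⅐)*15 = 2 + 15/7 = 29/7)
p(r) = 1 + 2*r² (p(r) = (r² + r*r) + 1 = (r² + r²) + 1 = 2*r² + 1 = 1 + 2*r²)
(f(40) - 4922)/((p(-3) - 35)² + 4166) = (29/7 - 4922)/(((1 + 2*(-3)²) - 35)² + 4166) = -34425/(7*(((1 + 2*9) - 35)² + 4166)) = -34425/(7*(((1 + 18) - 35)² + 4166)) = -34425/(7*((19 - 35)² + 4166)) = -34425/(7*((-16)² + 4166)) = -34425/(7*(256 + 4166)) = -34425/7/4422 = -34425/7*1/4422 = -11475/10318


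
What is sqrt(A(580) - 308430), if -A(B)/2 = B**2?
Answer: I*sqrt(981230) ≈ 990.57*I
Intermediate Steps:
A(B) = -2*B**2
sqrt(A(580) - 308430) = sqrt(-2*580**2 - 308430) = sqrt(-2*336400 - 308430) = sqrt(-672800 - 308430) = sqrt(-981230) = I*sqrt(981230)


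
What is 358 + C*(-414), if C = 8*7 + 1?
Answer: -23240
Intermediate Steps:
C = 57 (C = 56 + 1 = 57)
358 + C*(-414) = 358 + 57*(-414) = 358 - 23598 = -23240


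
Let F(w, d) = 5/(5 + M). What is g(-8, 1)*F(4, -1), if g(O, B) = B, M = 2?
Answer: 5/7 ≈ 0.71429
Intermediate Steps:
F(w, d) = 5/7 (F(w, d) = 5/(5 + 2) = 5/7)
g(-8, 1)*F(4, -1) = 1*(5/7) = 5/7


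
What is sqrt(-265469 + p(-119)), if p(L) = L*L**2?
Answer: 2*I*sqrt(487657) ≈ 1396.6*I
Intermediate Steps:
p(L) = L**3
sqrt(-265469 + p(-119)) = sqrt(-265469 + (-119)**3) = sqrt(-265469 - 1685159) = sqrt(-1950628) = 2*I*sqrt(487657)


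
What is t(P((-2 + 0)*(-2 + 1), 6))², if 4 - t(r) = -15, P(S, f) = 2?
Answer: 361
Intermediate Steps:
t(r) = 19 (t(r) = 4 - 1*(-15) = 4 + 15 = 19)
t(P((-2 + 0)*(-2 + 1), 6))² = 19² = 361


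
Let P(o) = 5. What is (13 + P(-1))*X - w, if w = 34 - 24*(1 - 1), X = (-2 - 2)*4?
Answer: -322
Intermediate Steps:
X = -16 (X = -4*4 = -16)
w = 34 (w = 34 - 24*0 = 34 - 4*0 = 34 + 0 = 34)
(13 + P(-1))*X - w = (13 + 5)*(-16) - 1*34 = 18*(-16) - 34 = -288 - 34 = -322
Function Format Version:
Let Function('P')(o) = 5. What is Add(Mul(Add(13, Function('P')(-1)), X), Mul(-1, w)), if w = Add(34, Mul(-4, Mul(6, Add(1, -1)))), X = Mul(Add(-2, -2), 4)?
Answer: -322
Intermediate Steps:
X = -16 (X = Mul(-4, 4) = -16)
w = 34 (w = Add(34, Mul(-4, Mul(6, 0))) = Add(34, Mul(-4, 0)) = Add(34, 0) = 34)
Add(Mul(Add(13, Function('P')(-1)), X), Mul(-1, w)) = Add(Mul(Add(13, 5), -16), Mul(-1, 34)) = Add(Mul(18, -16), -34) = Add(-288, -34) = -322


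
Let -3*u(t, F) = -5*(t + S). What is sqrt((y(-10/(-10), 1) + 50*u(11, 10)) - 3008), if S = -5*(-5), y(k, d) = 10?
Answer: sqrt(2) ≈ 1.4142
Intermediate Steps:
S = 25
u(t, F) = 125/3 + 5*t/3 (u(t, F) = -(-5)*(t + 25)/3 = -(-5)*(25 + t)/3 = -(-125 - 5*t)/3 = 125/3 + 5*t/3)
sqrt((y(-10/(-10), 1) + 50*u(11, 10)) - 3008) = sqrt((10 + 50*(125/3 + (5/3)*11)) - 3008) = sqrt((10 + 50*(125/3 + 55/3)) - 3008) = sqrt((10 + 50*60) - 3008) = sqrt((10 + 3000) - 3008) = sqrt(3010 - 3008) = sqrt(2)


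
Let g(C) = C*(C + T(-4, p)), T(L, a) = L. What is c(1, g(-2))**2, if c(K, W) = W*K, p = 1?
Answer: 144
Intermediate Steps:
g(C) = C*(-4 + C) (g(C) = C*(C - 4) = C*(-4 + C))
c(K, W) = K*W
c(1, g(-2))**2 = (1*(-2*(-4 - 2)))**2 = (1*(-2*(-6)))**2 = (1*12)**2 = 12**2 = 144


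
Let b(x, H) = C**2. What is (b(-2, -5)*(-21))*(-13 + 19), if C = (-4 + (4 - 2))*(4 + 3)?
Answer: -24696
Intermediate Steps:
C = -14 (C = (-4 + 2)*7 = -2*7 = -14)
b(x, H) = 196 (b(x, H) = (-14)**2 = 196)
(b(-2, -5)*(-21))*(-13 + 19) = (196*(-21))*(-13 + 19) = -4116*6 = -24696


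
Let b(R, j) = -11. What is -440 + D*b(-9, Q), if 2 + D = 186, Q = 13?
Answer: -2464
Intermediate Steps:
D = 184 (D = -2 + 186 = 184)
-440 + D*b(-9, Q) = -440 + 184*(-11) = -440 - 2024 = -2464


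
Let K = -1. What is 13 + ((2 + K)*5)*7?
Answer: 48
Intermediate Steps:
13 + ((2 + K)*5)*7 = 13 + ((2 - 1)*5)*7 = 13 + (1*5)*7 = 13 + 5*7 = 13 + 35 = 48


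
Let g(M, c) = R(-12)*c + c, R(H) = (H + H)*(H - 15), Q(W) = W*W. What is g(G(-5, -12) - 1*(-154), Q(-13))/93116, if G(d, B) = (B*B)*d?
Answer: 109681/93116 ≈ 1.1779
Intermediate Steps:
G(d, B) = d*B**2 (G(d, B) = B**2*d = d*B**2)
Q(W) = W**2
R(H) = 2*H*(-15 + H) (R(H) = (2*H)*(-15 + H) = 2*H*(-15 + H))
g(M, c) = 649*c (g(M, c) = (2*(-12)*(-15 - 12))*c + c = (2*(-12)*(-27))*c + c = 648*c + c = 649*c)
g(G(-5, -12) - 1*(-154), Q(-13))/93116 = (649*(-13)**2)/93116 = (649*169)*(1/93116) = 109681*(1/93116) = 109681/93116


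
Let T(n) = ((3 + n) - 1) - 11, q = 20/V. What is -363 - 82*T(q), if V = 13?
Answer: 3235/13 ≈ 248.85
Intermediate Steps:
q = 20/13 ≈ 1.5385
T(n) = -9 + n (T(n) = (2 + n) - 11 = -9 + n)
-363 - 82*T(q) = -363 - 82*(-9 + 20/13) = -363 - 82*(-97/13) = -363 + 7954/13 = 3235/13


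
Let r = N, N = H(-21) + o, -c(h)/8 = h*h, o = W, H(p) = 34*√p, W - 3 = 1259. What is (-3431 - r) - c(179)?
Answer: 251635 - 34*I*√21 ≈ 2.5164e+5 - 155.81*I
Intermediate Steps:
W = 1262 (W = 3 + 1259 = 1262)
o = 1262
c(h) = -8*h² (c(h) = -8*h*h = -8*h²)
N = 1262 + 34*I*√21 (N = 34*√(-21) + 1262 = 34*(I*√21) + 1262 = 34*I*√21 + 1262 = 1262 + 34*I*√21 ≈ 1262.0 + 155.81*I)
r = 1262 + 34*I*√21 ≈ 1262.0 + 155.81*I
(-3431 - r) - c(179) = (-3431 - (1262 + 34*I*√21)) - (-8)*179² = (-3431 + (-1262 - 34*I*√21)) - (-8)*32041 = (-4693 - 34*I*√21) - 1*(-256328) = (-4693 - 34*I*√21) + 256328 = 251635 - 34*I*√21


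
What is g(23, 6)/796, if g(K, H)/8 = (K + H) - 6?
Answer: 46/199 ≈ 0.23116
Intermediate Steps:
g(K, H) = -48 + 8*H + 8*K (g(K, H) = 8*((K + H) - 6) = 8*((H + K) - 6) = 8*(-6 + H + K) = -48 + 8*H + 8*K)
g(23, 6)/796 = (-48 + 8*6 + 8*23)/796 = (-48 + 48 + 184)*(1/796) = 184*(1/796) = 46/199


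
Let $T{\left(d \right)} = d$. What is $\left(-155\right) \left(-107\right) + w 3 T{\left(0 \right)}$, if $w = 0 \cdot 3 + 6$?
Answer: $16585$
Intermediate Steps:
$w = 6$ ($w = 0 + 6 = 6$)
$\left(-155\right) \left(-107\right) + w 3 T{\left(0 \right)} = \left(-155\right) \left(-107\right) + 6 \cdot 3 \cdot 0 = 16585 + 18 \cdot 0 = 16585 + 0 = 16585$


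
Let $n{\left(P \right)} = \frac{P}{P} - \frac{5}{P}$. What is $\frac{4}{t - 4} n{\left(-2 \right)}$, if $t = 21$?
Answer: $\frac{14}{17} \approx 0.82353$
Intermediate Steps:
$n{\left(P \right)} = 1 - \frac{5}{P}$
$\frac{4}{t - 4} n{\left(-2 \right)} = \frac{4}{21 - 4} \frac{-5 - 2}{-2} = \frac{4}{17} \left(\left(- \frac{1}{2}\right) \left(-7\right)\right) = 4 \cdot \frac{1}{17} \cdot \frac{7}{2} = \frac{4}{17} \cdot \frac{7}{2} = \frac{14}{17}$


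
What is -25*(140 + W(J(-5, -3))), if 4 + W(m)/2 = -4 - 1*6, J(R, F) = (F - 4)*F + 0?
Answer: -2800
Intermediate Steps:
J(R, F) = F*(-4 + F) (J(R, F) = (-4 + F)*F + 0 = F*(-4 + F) + 0 = F*(-4 + F))
W(m) = -28 (W(m) = -8 + 2*(-4 - 1*6) = -8 + 2*(-4 - 6) = -8 + 2*(-10) = -8 - 20 = -28)
-25*(140 + W(J(-5, -3))) = -25*(140 - 28) = -25*112 = -2800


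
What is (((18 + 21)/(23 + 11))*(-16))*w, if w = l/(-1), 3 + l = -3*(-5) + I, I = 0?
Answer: 3744/17 ≈ 220.24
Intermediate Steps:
l = 12 (l = -3 + (-3*(-5) + 0) = -3 + (15 + 0) = -3 + 15 = 12)
w = -12 (w = 12/(-1) = 12*(-1) = -12)
(((18 + 21)/(23 + 11))*(-16))*w = (((18 + 21)/(23 + 11))*(-16))*(-12) = ((39/34)*(-16))*(-12) = -312/17*(-12) = 3744/17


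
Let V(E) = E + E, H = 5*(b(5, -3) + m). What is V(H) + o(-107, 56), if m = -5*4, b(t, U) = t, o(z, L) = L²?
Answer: 2986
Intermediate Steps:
m = -20
H = -75 (H = 5*(5 - 20) = 5*(-15) = -75)
V(E) = 2*E
V(H) + o(-107, 56) = 2*(-75) + 56² = -150 + 3136 = 2986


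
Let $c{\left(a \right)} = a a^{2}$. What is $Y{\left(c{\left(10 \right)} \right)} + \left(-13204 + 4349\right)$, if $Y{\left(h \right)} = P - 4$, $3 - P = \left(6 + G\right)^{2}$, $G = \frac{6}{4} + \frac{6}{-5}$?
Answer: $- \frac{889569}{100} \approx -8895.7$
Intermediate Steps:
$c{\left(a \right)} = a^{3}$
$G = \frac{3}{10}$ ($G = 6 \cdot \frac{1}{4} + 6 \left(- \frac{1}{5}\right) = \frac{3}{2} - \frac{6}{5} = \frac{3}{10} \approx 0.3$)
$P = - \frac{3669}{100}$ ($P = 3 - \left(6 + \frac{3}{10}\right)^{2} = 3 - \left(\frac{63}{10}\right)^{2} = 3 - \frac{3969}{100} = - \frac{3669}{100} \approx -36.69$)
$Y{\left(h \right)} = - \frac{4069}{100}$ ($Y{\left(h \right)} = - \frac{3669}{100} - 4 = - \frac{4069}{100}$)
$Y{\left(c{\left(10 \right)} \right)} + \left(-13204 + 4349\right) = - \frac{4069}{100} + \left(-13204 + 4349\right) = - \frac{4069}{100} - 8855 = - \frac{889569}{100}$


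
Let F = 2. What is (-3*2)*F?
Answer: -12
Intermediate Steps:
(-3*2)*F = -3*2*2 = -6*2 = -12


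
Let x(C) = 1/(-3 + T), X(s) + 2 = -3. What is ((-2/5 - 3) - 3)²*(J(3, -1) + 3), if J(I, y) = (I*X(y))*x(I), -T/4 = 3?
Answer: 4096/25 ≈ 163.84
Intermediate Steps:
T = -12 (T = -4*3 = -12)
X(s) = -5 (X(s) = -2 - 3 = -5)
x(C) = -1/15 (x(C) = 1/(-3 - 12) = 1/(-15) = -1/15)
J(I, y) = I/3 (J(I, y) = (I*(-5))*(-1/15) = -5*I*(-1/15) = I/3)
((-2/5 - 3) - 3)²*(J(3, -1) + 3) = ((-2/5 - 3) - 3)²*((⅓)*3 + 3) = ((-2*⅕ - 3) - 3)²*(1 + 3) = ((-⅖ - 3) - 3)²*4 = (-17/5 - 3)²*4 = (-32/5)²*4 = (1024/25)*4 = 4096/25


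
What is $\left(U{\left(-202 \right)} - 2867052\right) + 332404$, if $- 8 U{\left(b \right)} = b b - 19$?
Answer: $- \frac{20317969}{8} \approx -2.5397 \cdot 10^{6}$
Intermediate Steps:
$U{\left(b \right)} = \frac{19}{8} - \frac{b^{2}}{8}$ ($U{\left(b \right)} = - \frac{b b - 19}{8} = - \frac{b^{2} - 19}{8} = - \frac{-19 + b^{2}}{8} = \frac{19}{8} - \frac{b^{2}}{8}$)
$\left(U{\left(-202 \right)} - 2867052\right) + 332404 = \left(\left(\frac{19}{8} - \frac{\left(-202\right)^{2}}{8}\right) - 2867052\right) + 332404 = \left(\left(\frac{19}{8} - \frac{10201}{2}\right) - 2867052\right) + 332404 = \left(- \frac{40785}{8} - 2867052\right) + 332404 = - \frac{22977201}{8} + 332404 = - \frac{20317969}{8}$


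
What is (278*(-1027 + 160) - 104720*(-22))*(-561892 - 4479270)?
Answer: -10398979549868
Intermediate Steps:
(278*(-1027 + 160) - 104720*(-22))*(-561892 - 4479270) = (278*(-867) + 2303840)*(-5041162) = (-241026 + 2303840)*(-5041162) = 2062814*(-5041162) = -10398979549868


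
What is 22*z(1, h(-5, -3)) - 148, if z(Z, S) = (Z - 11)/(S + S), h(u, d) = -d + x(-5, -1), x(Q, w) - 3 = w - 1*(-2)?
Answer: -1146/7 ≈ -163.71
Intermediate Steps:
x(Q, w) = 5 + w (x(Q, w) = 3 + (w - 1*(-2)) = 3 + (w + 2) = 3 + (2 + w) = 5 + w)
h(u, d) = 4 - d (h(u, d) = -d + (5 - 1) = -d + 4 = 4 - d)
z(Z, S) = (-11 + Z)/(2*S) (z(Z, S) = (-11 + Z)/((2*S)) = (-11 + Z)*(1/(2*S)) = (-11 + Z)/(2*S))
22*z(1, h(-5, -3)) - 148 = 22*((-11 + 1)/(2*(4 - 1*(-3)))) - 148 = 22*((1/2)*(-10)/(4 + 3)) - 148 = 22*((1/2)*(-10)/7) - 148 = 22*((1/2)*(1/7)*(-10)) - 148 = 22*(-5/7) - 148 = -110/7 - 148 = -1146/7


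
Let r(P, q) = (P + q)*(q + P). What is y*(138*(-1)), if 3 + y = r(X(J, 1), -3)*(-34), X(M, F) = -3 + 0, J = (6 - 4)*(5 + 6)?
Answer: 169326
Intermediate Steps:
J = 22 (J = 2*11 = 22)
X(M, F) = -3
r(P, q) = (P + q)**2 (r(P, q) = (P + q)*(P + q) = (P + q)**2)
y = -1227 (y = -3 + (-3 - 3)**2*(-34) = -3 + (-6)**2*(-34) = -3 + 36*(-34) = -3 - 1224 = -1227)
y*(138*(-1)) = -169326*(-1) = -1227*(-138) = 169326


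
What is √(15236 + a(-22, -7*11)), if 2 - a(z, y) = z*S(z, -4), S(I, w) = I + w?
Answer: √14666 ≈ 121.10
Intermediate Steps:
a(z, y) = 2 - z*(-4 + z) (a(z, y) = 2 - z*(z - 4) = 2 - z*(-4 + z))
√(15236 + a(-22, -7*11)) = √(15236 + (2 - 1*(-22)*(-4 - 22))) = √(15236 + (2 - 1*(-22)*(-26))) = √(15236 + (2 - 572)) = √(15236 - 570) = √14666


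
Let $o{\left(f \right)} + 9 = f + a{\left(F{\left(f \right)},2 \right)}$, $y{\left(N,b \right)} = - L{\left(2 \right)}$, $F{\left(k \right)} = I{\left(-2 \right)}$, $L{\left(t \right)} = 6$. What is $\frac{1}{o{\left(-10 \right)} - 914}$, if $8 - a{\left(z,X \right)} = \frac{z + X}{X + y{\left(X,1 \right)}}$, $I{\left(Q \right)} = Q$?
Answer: $- \frac{1}{925} \approx -0.0010811$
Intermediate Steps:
$F{\left(k \right)} = -2$
$y{\left(N,b \right)} = -6$ ($y{\left(N,b \right)} = \left(-1\right) 6 = -6$)
$a{\left(z,X \right)} = 8 - \frac{X + z}{-6 + X}$ ($a{\left(z,X \right)} = 8 - \frac{z + X}{X - 6} = 8 - \frac{X + z}{-6 + X}$)
$o{\left(f \right)} = -1 + f$ ($o{\left(f \right)} = -9 + \left(f + \frac{-48 - -2 + 7 \cdot 2}{-6 + 2}\right) = -9 + \left(f + \frac{-48 + 2 + 14}{-4}\right) = -9 + \left(f - -8\right) = -9 + \left(f + 8\right) = -9 + \left(8 + f\right) = -1 + f$)
$\frac{1}{o{\left(-10 \right)} - 914} = \frac{1}{\left(-1 - 10\right) - 914} = \frac{1}{-11 - 914} = \frac{1}{-925} = - \frac{1}{925}$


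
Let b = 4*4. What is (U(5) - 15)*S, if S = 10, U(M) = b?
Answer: 10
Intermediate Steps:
b = 16
U(M) = 16
(U(5) - 15)*S = (16 - 15)*10 = 1*10 = 10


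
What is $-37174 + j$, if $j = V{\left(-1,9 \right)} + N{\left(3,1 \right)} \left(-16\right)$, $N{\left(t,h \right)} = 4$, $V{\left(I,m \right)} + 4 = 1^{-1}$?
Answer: $-37241$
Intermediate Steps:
$V{\left(I,m \right)} = -3$ ($V{\left(I,m \right)} = -4 + 1^{-1} = -4 + 1 = -3$)
$j = -67$ ($j = -3 + 4 \left(-16\right) = -3 - 64 = -67$)
$-37174 + j = -37174 - 67 = -37241$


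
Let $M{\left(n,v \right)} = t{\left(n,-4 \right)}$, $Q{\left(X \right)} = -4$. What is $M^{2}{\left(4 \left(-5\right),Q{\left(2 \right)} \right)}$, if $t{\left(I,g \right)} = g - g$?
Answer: $0$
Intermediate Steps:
$t{\left(I,g \right)} = 0$
$M{\left(n,v \right)} = 0$
$M^{2}{\left(4 \left(-5\right),Q{\left(2 \right)} \right)} = 0^{2} = 0$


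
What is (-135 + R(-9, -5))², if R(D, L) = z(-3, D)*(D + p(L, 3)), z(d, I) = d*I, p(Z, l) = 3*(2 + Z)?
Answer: 385641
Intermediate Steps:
p(Z, l) = 6 + 3*Z
z(d, I) = I*d
R(D, L) = -3*D*(6 + D + 3*L) (R(D, L) = (D*(-3))*(D + (6 + 3*L)) = (-3*D)*(6 + D + 3*L) = -3*D*(6 + D + 3*L))
(-135 + R(-9, -5))² = (-135 - 3*(-9)*(6 - 9 + 3*(-5)))² = (-135 - 3*(-9)*(6 - 9 - 15))² = (-135 - 3*(-9)*(-18))² = (-135 - 486)² = (-621)² = 385641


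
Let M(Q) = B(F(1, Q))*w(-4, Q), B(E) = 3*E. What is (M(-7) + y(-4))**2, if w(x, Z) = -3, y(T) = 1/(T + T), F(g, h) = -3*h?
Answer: 2289169/64 ≈ 35768.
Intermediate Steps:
y(T) = 1/(2*T)
M(Q) = 27*Q (M(Q) = (3*(-3*Q))*(-3) = -9*Q*(-3) = 27*Q)
(M(-7) + y(-4))**2 = (27*(-7) + (1/2)/(-4))**2 = (-189 + (1/2)*(-1/4))**2 = (-189 - 1/8)**2 = (-1513/8)**2 = 2289169/64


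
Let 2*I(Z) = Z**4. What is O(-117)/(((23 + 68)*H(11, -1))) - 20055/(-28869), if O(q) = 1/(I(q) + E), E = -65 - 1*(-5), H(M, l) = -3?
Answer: 341985133748759/492284658526479 ≈ 0.69469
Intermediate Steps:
I(Z) = Z**4/2
E = -60 (E = -65 + 5 = -60)
O(q) = 1/(-60 + q**4/2) (O(q) = 1/(q**4/2 - 60) = 1/(-60 + q**4/2))
O(-117)/(((23 + 68)*H(11, -1))) - 20055/(-28869) = (2/(-120 + (-117)**4))/(((23 + 68)*(-3))) - 20055/(-28869) = (2/(-120 + 187388721))/((91*(-3))) - 20055*(-1/28869) = (2/187388601)/(-273) + 6685/9623 = (2*(1/187388601))*(-1/273) + 6685/9623 = (2/187388601)*(-1/273) + 6685/9623 = -2/51157088073 + 6685/9623 = 341985133748759/492284658526479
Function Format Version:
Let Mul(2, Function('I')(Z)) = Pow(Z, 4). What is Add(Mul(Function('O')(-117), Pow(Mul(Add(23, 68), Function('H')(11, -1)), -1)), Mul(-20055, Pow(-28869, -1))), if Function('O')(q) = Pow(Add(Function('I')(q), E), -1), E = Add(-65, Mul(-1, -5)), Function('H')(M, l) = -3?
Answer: Rational(341985133748759, 492284658526479) ≈ 0.69469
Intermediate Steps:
Function('I')(Z) = Mul(Rational(1, 2), Pow(Z, 4))
E = -60 (E = Add(-65, 5) = -60)
Function('O')(q) = Pow(Add(-60, Mul(Rational(1, 2), Pow(q, 4))), -1) (Function('O')(q) = Pow(Add(Mul(Rational(1, 2), Pow(q, 4)), -60), -1) = Pow(Add(-60, Mul(Rational(1, 2), Pow(q, 4))), -1))
Add(Mul(Function('O')(-117), Pow(Mul(Add(23, 68), Function('H')(11, -1)), -1)), Mul(-20055, Pow(-28869, -1))) = Add(Mul(Mul(2, Pow(Add(-120, Pow(-117, 4)), -1)), Pow(Mul(Add(23, 68), -3), -1)), Mul(-20055, Pow(-28869, -1))) = Add(Mul(Mul(2, Pow(Add(-120, 187388721), -1)), Pow(Mul(91, -3), -1)), Mul(-20055, Rational(-1, 28869))) = Add(Mul(Mul(2, Pow(187388601, -1)), Pow(-273, -1)), Rational(6685, 9623)) = Add(Mul(Mul(2, Rational(1, 187388601)), Rational(-1, 273)), Rational(6685, 9623)) = Add(Mul(Rational(2, 187388601), Rational(-1, 273)), Rational(6685, 9623)) = Add(Rational(-2, 51157088073), Rational(6685, 9623)) = Rational(341985133748759, 492284658526479)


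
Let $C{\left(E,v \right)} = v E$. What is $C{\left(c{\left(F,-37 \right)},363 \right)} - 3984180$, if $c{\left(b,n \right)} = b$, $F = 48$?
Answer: $-3966756$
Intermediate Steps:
$C{\left(E,v \right)} = E v$
$C{\left(c{\left(F,-37 \right)},363 \right)} - 3984180 = 48 \cdot 363 - 3984180 = 17424 - 3984180 = -3966756$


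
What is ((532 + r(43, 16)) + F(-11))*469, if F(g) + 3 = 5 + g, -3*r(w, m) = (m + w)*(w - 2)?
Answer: -398650/3 ≈ -1.3288e+5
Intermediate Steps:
r(w, m) = -(-2 + w)*(m + w)/3 (r(w, m) = -(m + w)*(w - 2)/3 = -(m + w)*(-2 + w)/3 = -(-2 + w)*(m + w)/3)
F(g) = 2 + g (F(g) = -3 + (5 + g) = 2 + g)
((532 + r(43, 16)) + F(-11))*469 = ((532 + (-⅓*43² + (⅔)*16 + (⅔)*43 - ⅓*16*43)) + (2 - 11))*469 = ((532 + (-⅓*1849 + 32/3 + 86/3 - 688/3)) - 9)*469 = ((532 + (-1849/3 + 32/3 + 86/3 - 688/3)) - 9)*469 = ((532 - 2419/3) - 9)*469 = (-823/3 - 9)*469 = -850/3*469 = -398650/3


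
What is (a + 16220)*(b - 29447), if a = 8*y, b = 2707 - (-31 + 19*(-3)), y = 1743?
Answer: -803930928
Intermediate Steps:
b = 2795 (b = 2707 - (-31 - 57) = 2707 - 1*(-88) = 2707 + 88 = 2795)
a = 13944 (a = 8*1743 = 13944)
(a + 16220)*(b - 29447) = (13944 + 16220)*(2795 - 29447) = 30164*(-26652) = -803930928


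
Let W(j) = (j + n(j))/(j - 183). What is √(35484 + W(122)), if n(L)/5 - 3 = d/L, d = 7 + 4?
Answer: √528110318/122 ≈ 188.37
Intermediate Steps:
d = 11
n(L) = 15 + 55/L (n(L) = 15 + 5*(11/L) = 15 + 55/L)
W(j) = (15 + j + 55/j)/(-183 + j) (W(j) = (j + (15 + 55/j))/(j - 183) = (15 + j + 55/j)/(-183 + j))
√(35484 + W(122)) = √(35484 + (55 + 122*(15 + 122))/(122*(-183 + 122))) = √(35484 + (1/122)*(55 + 122*137)/(-61)) = √(35484 + (1/122)*(-1/61)*(55 + 16714)) = √(35484 + (1/122)*(-1/61)*16769) = √(35484 - 16769/7442) = √(264055159/7442) = √528110318/122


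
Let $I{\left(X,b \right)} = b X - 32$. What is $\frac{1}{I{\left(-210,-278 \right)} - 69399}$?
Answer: $- \frac{1}{11051} \approx -9.049 \cdot 10^{-5}$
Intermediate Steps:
$I{\left(X,b \right)} = -32 + X b$ ($I{\left(X,b \right)} = X b - 32 = -32 + X b$)
$\frac{1}{I{\left(-210,-278 \right)} - 69399} = \frac{1}{\left(-32 - -58380\right) - 69399} = \frac{1}{\left(-32 + 58380\right) - 69399} = \frac{1}{58348 - 69399} = \frac{1}{-11051} = - \frac{1}{11051}$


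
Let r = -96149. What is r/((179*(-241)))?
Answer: 96149/43139 ≈ 2.2288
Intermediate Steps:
r/((179*(-241))) = -96149/(179*(-241)) = -96149/(-43139) = -96149*(-1/43139) = 96149/43139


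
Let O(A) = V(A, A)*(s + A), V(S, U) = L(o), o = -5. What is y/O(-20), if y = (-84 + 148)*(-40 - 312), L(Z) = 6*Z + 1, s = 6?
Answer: -11264/203 ≈ -55.488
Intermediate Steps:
L(Z) = 1 + 6*Z
V(S, U) = -29 (V(S, U) = 1 + 6*(-5) = 1 - 30 = -29)
y = -22528 (y = 64*(-352) = -22528)
O(A) = -174 - 29*A (O(A) = -29*(6 + A) = -174 - 29*A)
y/O(-20) = -22528/(-174 - 29*(-20)) = -22528/(-174 + 580) = -22528/406 = -22528*1/406 = -11264/203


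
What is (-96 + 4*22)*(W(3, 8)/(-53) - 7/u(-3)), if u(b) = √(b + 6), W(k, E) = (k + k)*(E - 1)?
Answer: 336/53 + 56*√3/3 ≈ 38.671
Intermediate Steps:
W(k, E) = 2*k*(-1 + E) (W(k, E) = (2*k)*(-1 + E) = 2*k*(-1 + E))
u(b) = √(6 + b)
(-96 + 4*22)*(W(3, 8)/(-53) - 7/u(-3)) = (-96 + 4*22)*((2*3*(-1 + 8))/(-53) - 7/√(6 - 3)) = (-96 + 88)*((2*3*7)*(-1/53) - 7*√3/3) = -8*(42*(-1/53) - 7*√3/3) = -8*(-42/53 - 7*√3/3) = 336/53 + 56*√3/3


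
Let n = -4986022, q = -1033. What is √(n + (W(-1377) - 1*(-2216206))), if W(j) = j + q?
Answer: I*√2772226 ≈ 1665.0*I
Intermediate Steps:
W(j) = -1033 + j (W(j) = j - 1033 = -1033 + j)
√(n + (W(-1377) - 1*(-2216206))) = √(-4986022 + ((-1033 - 1377) - 1*(-2216206))) = √(-4986022 + (-2410 + 2216206)) = √(-4986022 + 2213796) = √(-2772226) = I*√2772226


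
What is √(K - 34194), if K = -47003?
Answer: I*√81197 ≈ 284.95*I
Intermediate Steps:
√(K - 34194) = √(-47003 - 34194) = √(-81197) = I*√81197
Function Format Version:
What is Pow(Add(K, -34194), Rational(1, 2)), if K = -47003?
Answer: Mul(I, Pow(81197, Rational(1, 2))) ≈ Mul(284.95, I)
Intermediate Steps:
Pow(Add(K, -34194), Rational(1, 2)) = Pow(Add(-47003, -34194), Rational(1, 2)) = Pow(-81197, Rational(1, 2)) = Mul(I, Pow(81197, Rational(1, 2)))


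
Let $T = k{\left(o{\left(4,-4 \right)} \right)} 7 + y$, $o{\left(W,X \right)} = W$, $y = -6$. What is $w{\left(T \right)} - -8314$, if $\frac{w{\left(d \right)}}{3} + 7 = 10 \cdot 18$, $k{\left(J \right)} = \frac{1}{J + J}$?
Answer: $8833$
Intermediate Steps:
$k{\left(J \right)} = \frac{1}{2 J}$
$T = - \frac{41}{8}$ ($T = \frac{1}{2 \cdot 4} \cdot 7 - 6 = \frac{1}{2} \cdot \frac{1}{4} \cdot 7 - 6 = \frac{1}{8} \cdot 7 - 6 = \frac{7}{8} - 6 = - \frac{41}{8} \approx -5.125$)
$w{\left(d \right)} = 519$ ($w{\left(d \right)} = -21 + 3 \cdot 10 \cdot 18 = -21 + 3 \cdot 180 = -21 + 540 = 519$)
$w{\left(T \right)} - -8314 = 519 - -8314 = 519 + 8314 = 8833$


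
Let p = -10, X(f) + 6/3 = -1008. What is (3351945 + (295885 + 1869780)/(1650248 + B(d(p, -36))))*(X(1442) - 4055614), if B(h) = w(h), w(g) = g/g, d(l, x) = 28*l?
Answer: -2493266940379277920/183361 ≈ -1.3598e+13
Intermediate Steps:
X(f) = -1010 (X(f) = -2 - 1008 = -1010)
w(g) = 1
B(h) = 1
(3351945 + (295885 + 1869780)/(1650248 + B(d(p, -36))))*(X(1442) - 4055614) = (3351945 + (295885 + 1869780)/(1650248 + 1))*(-1010 - 4055614) = (3351945 + 2165665/1650249)*(-4056624) = (5531546049970/1650249)*(-4056624) = -2493266940379277920/183361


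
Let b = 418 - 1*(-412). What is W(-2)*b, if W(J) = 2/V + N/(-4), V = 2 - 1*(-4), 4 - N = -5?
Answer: -9545/6 ≈ -1590.8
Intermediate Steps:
N = 9 (N = 4 - 1*(-5) = 4 + 5 = 9)
V = 6 (V = 2 + 4 = 6)
b = 830 (b = 418 + 412 = 830)
W(J) = -23/12 (W(J) = 2/6 + 9/(-4) = 2*(⅙) + 9*(-¼) = ⅓ - 9/4 = -23/12)
W(-2)*b = -23/12*830 = -9545/6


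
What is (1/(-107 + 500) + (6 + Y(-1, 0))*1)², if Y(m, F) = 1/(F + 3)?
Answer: 688900/17161 ≈ 40.143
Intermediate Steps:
Y(m, F) = 1/(3 + F)
(1/(-107 + 500) + (6 + Y(-1, 0))*1)² = (1/(-107 + 500) + (6 + 1/(3 + 0))*1)² = (1/393 + (6 + 1/3)*1)² = (1/393 + (6 + ⅓)*1)² = (1/393 + (19/3)*1)² = (1/393 + 19/3)² = (830/131)² = 688900/17161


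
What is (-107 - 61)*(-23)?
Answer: 3864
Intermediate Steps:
(-107 - 61)*(-23) = -168*(-23) = 3864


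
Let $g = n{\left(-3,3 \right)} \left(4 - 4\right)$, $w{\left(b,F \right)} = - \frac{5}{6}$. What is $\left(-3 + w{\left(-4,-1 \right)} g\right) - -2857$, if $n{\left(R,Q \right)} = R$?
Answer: $2854$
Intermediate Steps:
$w{\left(b,F \right)} = - \frac{5}{6}$ ($w{\left(b,F \right)} = \left(-5\right) \frac{1}{6} = - \frac{5}{6}$)
$g = 0$ ($g = - 3 \left(4 - 4\right) = \left(-3\right) 0 = 0$)
$\left(-3 + w{\left(-4,-1 \right)} g\right) - -2857 = \left(-3 - 0\right) - -2857 = \left(-3 + 0\right) + 2857 = -3 + 2857 = 2854$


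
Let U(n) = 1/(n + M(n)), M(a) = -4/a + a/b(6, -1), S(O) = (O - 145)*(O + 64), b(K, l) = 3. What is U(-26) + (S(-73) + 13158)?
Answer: 20351481/1346 ≈ 15120.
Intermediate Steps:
S(O) = (-145 + O)*(64 + O)
M(a) = -4/a + a/3
U(n) = 1/(-4/n + 4*n/3) (U(n) = 1/(n + (-4/n + n/3)) = 1/(-4/n + 4*n/3))
U(-26) + (S(-73) + 13158) = (3/4)*(-26)/(-3 + (-26)**2) + ((-9280 + (-73)**2 - 81*(-73)) + 13158) = (3/4)*(-26)/(-3 + 676) + ((-9280 + 5329 + 5913) + 13158) = (3/4)*(-26)/673 + (1962 + 13158) = (3/4)*(-26)*(1/673) + 15120 = -39/1346 + 15120 = 20351481/1346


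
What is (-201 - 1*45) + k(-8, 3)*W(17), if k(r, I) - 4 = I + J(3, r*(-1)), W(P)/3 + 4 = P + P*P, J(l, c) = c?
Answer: 13344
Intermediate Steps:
W(P) = -12 + 3*P + 3*P² (W(P) = -12 + 3*(P + P*P) = -12 + 3*(P + P²) = -12 + (3*P + 3*P²) = -12 + 3*P + 3*P²)
k(r, I) = 4 + I - r (k(r, I) = 4 + (I + r*(-1)) = 4 + (I - r) = 4 + I - r)
(-201 - 1*45) + k(-8, 3)*W(17) = (-201 - 1*45) + (4 + 3 - 1*(-8))*(-12 + 3*17 + 3*17²) = (-201 - 45) + (4 + 3 + 8)*(-12 + 51 + 3*289) = -246 + 15*(-12 + 51 + 867) = -246 + 15*906 = -246 + 13590 = 13344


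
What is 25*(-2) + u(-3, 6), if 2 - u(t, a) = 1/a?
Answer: -289/6 ≈ -48.167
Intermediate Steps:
u(t, a) = 2 - 1/a
25*(-2) + u(-3, 6) = 25*(-2) + (2 - 1/6) = -50 + (2 - 1*⅙) = -50 + (2 - ⅙) = -50 + 11/6 = -289/6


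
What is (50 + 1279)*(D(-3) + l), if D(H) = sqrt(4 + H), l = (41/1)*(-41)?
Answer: -2232720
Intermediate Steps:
l = -1681 (l = (41*1)*(-41) = 41*(-41) = -1681)
(50 + 1279)*(D(-3) + l) = (50 + 1279)*(sqrt(4 - 3) - 1681) = 1329*(sqrt(1) - 1681) = 1329*(1 - 1681) = 1329*(-1680) = -2232720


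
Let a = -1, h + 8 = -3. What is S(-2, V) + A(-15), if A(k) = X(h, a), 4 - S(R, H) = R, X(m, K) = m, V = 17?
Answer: -5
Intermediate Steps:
h = -11 (h = -8 - 3 = -11)
S(R, H) = 4 - R
A(k) = -11
S(-2, V) + A(-15) = (4 - 1*(-2)) - 11 = (4 + 2) - 11 = 6 - 11 = -5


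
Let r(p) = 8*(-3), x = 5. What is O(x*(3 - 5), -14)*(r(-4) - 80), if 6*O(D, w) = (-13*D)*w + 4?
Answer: 94432/3 ≈ 31477.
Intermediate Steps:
O(D, w) = ⅔ - 13*D*w/6 (O(D, w) = ((-13*D)*w + 4)/6 = (-13*D*w + 4)/6 = (4 - 13*D*w)/6 = ⅔ - 13*D*w/6)
r(p) = -24
O(x*(3 - 5), -14)*(r(-4) - 80) = (⅔ - 13/6*5*(3 - 5)*(-14))*(-24 - 80) = (⅔ - 13/6*5*(-2)*(-14))*(-104) = (⅔ - 13/6*(-10)*(-14))*(-104) = (⅔ - 910/3)*(-104) = -908/3*(-104) = 94432/3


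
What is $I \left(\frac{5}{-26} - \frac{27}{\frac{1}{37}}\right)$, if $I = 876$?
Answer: $- \frac{11378802}{13} \approx -8.7529 \cdot 10^{5}$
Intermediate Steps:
$I \left(\frac{5}{-26} - \frac{27}{\frac{1}{37}}\right) = 876 \left(\frac{5}{-26} - \frac{27}{\frac{1}{37}}\right) = 876 \left(5 \left(- \frac{1}{26}\right) - 27 \frac{1}{\frac{1}{37}}\right) = 876 \left(- \frac{5}{26} - 999\right) = 876 \left(- \frac{25979}{26}\right) = - \frac{11378802}{13}$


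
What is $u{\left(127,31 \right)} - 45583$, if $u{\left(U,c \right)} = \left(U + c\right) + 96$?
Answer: $-45329$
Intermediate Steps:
$u{\left(U,c \right)} = 96 + U + c$
$u{\left(127,31 \right)} - 45583 = \left(96 + 127 + 31\right) - 45583 = 254 - 45583 = -45329$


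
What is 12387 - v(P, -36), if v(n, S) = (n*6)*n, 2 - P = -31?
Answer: 5853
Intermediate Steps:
P = 33 (P = 2 - 1*(-31) = 2 + 31 = 33)
v(n, S) = 6*n² (v(n, S) = (6*n)*n = 6*n²)
12387 - v(P, -36) = 12387 - 6*33² = 12387 - 6*1089 = 12387 - 1*6534 = 12387 - 6534 = 5853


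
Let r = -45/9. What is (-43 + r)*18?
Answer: -864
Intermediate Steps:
r = -5 (r = -45*1/9 = -5)
(-43 + r)*18 = (-43 - 5)*18 = -48*18 = -864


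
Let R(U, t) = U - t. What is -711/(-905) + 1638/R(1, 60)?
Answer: -1440441/53395 ≈ -26.977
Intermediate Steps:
-711/(-905) + 1638/R(1, 60) = -711/(-905) + 1638/(1 - 1*60) = -711*(-1/905) + 1638/(1 - 60) = 711/905 + 1638/(-59) = 711/905 + 1638*(-1/59) = 711/905 - 1638/59 = -1440441/53395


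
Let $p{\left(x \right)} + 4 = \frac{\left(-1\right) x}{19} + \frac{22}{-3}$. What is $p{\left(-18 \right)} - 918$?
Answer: $- \frac{52918}{57} \approx -928.39$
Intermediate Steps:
$p{\left(x \right)} = - \frac{34}{3} - \frac{x}{19}$ ($p{\left(x \right)} = -4 + \left(\frac{\left(-1\right) x}{19} + \frac{22}{-3}\right) = -4 + \left(- x \frac{1}{19} + 22 \left(- \frac{1}{3}\right)\right) = -4 - \left(\frac{22}{3} + \frac{x}{19}\right) = - \frac{34}{3} - \frac{x}{19}$)
$p{\left(-18 \right)} - 918 = \left(- \frac{34}{3} - - \frac{18}{19}\right) - 918 = \left(- \frac{34}{3} + \frac{18}{19}\right) - 918 = - \frac{592}{57} - 918 = - \frac{52918}{57}$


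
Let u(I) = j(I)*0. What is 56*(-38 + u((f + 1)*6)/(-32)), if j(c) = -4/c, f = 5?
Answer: -2128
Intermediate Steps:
u(I) = 0 (u(I) = -4/I*0 = 0)
56*(-38 + u((f + 1)*6)/(-32)) = 56*(-38 + 0/(-32)) = 56*(-38 + 0*(-1/32)) = 56*(-38 + 0) = 56*(-38) = -2128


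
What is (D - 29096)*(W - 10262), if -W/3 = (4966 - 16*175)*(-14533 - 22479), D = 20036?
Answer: -2178873048840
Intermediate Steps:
W = 240503976 (W = -3*(4966 - 16*175)*(-14533 - 22479) = -3*(4966 - 2800)*(-37012) = -6498*(-37012) = -3*(-80167992) = 240503976)
(D - 29096)*(W - 10262) = (20036 - 29096)*(240503976 - 10262) = -9060*240493714 = -2178873048840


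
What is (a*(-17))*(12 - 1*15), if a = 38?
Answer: 1938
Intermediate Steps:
(a*(-17))*(12 - 1*15) = (38*(-17))*(12 - 1*15) = -646*(12 - 15) = -646*(-3) = 1938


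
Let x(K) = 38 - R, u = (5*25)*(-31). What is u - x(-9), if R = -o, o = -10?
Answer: -3903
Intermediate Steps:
R = 10 (R = -1*(-10) = 10)
u = -3875 (u = 125*(-31) = -3875)
x(K) = 28 (x(K) = 38 - 1*10 = 38 - 10 = 28)
u - x(-9) = -3875 - 1*28 = -3875 - 28 = -3903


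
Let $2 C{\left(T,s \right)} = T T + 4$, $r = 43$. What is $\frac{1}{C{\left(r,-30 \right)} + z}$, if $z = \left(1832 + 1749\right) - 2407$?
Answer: $\frac{2}{4201} \approx 0.00047608$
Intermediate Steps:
$z = 1174$ ($z = 3581 - 2407 = 1174$)
$C{\left(T,s \right)} = 2 + \frac{T^{2}}{2}$ ($C{\left(T,s \right)} = \frac{T T + 4}{2} = \frac{T^{2} + 4}{2} = \frac{4 + T^{2}}{2} = 2 + \frac{T^{2}}{2}$)
$\frac{1}{C{\left(r,-30 \right)} + z} = \frac{1}{\left(2 + \frac{43^{2}}{2}\right) + 1174} = \frac{1}{\left(2 + \frac{1}{2} \cdot 1849\right) + 1174} = \frac{1}{\left(2 + \frac{1849}{2}\right) + 1174} = \frac{1}{\frac{1853}{2} + 1174} = \frac{1}{\frac{4201}{2}} = \frac{2}{4201}$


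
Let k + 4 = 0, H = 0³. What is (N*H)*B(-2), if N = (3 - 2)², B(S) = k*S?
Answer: 0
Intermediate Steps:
H = 0
k = -4 (k = -4 + 0 = -4)
B(S) = -4*S
N = 1 (N = 1² = 1)
(N*H)*B(-2) = (1*0)*(-4*(-2)) = 0*8 = 0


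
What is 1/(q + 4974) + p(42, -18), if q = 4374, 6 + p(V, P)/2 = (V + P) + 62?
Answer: 1495681/9348 ≈ 160.00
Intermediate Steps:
p(V, P) = 112 + 2*P + 2*V (p(V, P) = -12 + 2*((V + P) + 62) = -12 + 2*((P + V) + 62) = -12 + 2*(62 + P + V) = -12 + (124 + 2*P + 2*V) = 112 + 2*P + 2*V)
1/(q + 4974) + p(42, -18) = 1/(4374 + 4974) + (112 + 2*(-18) + 2*42) = 1/9348 + (112 - 36 + 84) = 1/9348 + 160 = 1495681/9348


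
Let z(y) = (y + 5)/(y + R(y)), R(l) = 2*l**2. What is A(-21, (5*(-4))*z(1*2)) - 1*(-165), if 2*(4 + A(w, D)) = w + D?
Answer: 287/2 ≈ 143.50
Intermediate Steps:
z(y) = (5 + y)/(y + 2*y**2) (z(y) = (y + 5)/(y + 2*y**2) = (5 + y)/(y + 2*y**2))
A(w, D) = -4 + D/2 + w/2 (A(w, D) = -4 + (w + D)/2 = -4 + (D + w)/2 = -4 + (D/2 + w/2) = -4 + D/2 + w/2)
A(-21, (5*(-4))*z(1*2)) - 1*(-165) = (-4 + ((5*(-4))*((5 + 1*2)/(((1*2))*(1 + 2*(1*2)))))/2 + (1/2)*(-21)) - 1*(-165) = (-4 + (-20*(5 + 2)/(2*(1 + 2*2)))/2 - 21/2) + 165 = (-4 + (-10*7/(1 + 4))/2 - 21/2) + 165 = (-4 + (-10*7/5)/2 - 21/2) + 165 = (-4 + (-20*7/10)/2 - 21/2) + 165 = (-4 + (1/2)*(-14) - 21/2) + 165 = (-4 - 7 - 21/2) + 165 = -43/2 + 165 = 287/2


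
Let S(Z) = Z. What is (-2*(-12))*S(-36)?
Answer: -864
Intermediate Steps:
(-2*(-12))*S(-36) = -2*(-12)*(-36) = 24*(-36) = -864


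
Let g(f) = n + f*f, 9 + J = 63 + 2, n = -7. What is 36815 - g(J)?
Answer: 33686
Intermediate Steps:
J = 56 (J = -9 + (63 + 2) = -9 + 65 = 56)
g(f) = -7 + f² (g(f) = -7 + f*f = -7 + f²)
36815 - g(J) = 36815 - (-7 + 56²) = 36815 - (-7 + 3136) = 36815 - 1*3129 = 36815 - 3129 = 33686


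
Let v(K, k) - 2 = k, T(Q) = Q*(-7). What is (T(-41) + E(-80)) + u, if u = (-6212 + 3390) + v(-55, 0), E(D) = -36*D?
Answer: 347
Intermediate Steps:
T(Q) = -7*Q
v(K, k) = 2 + k
u = -2820 (u = (-6212 + 3390) + (2 + 0) = -2822 + 2 = -2820)
(T(-41) + E(-80)) + u = (-7*(-41) - 36*(-80)) - 2820 = (287 + 2880) - 2820 = 3167 - 2820 = 347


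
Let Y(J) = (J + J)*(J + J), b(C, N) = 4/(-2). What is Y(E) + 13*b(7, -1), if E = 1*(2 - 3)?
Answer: -22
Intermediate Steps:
b(C, N) = -2 (b(C, N) = 4*(-1/2) = -2)
E = -1 (E = 1*(-1) = -1)
Y(J) = 4*J**2 (Y(J) = (2*J)*(2*J) = 4*J**2)
Y(E) + 13*b(7, -1) = 4*(-1)**2 + 13*(-2) = 4*1 - 26 = 4 - 26 = -22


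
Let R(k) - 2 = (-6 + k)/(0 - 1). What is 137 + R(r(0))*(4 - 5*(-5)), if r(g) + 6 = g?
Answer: 543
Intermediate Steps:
r(g) = -6 + g
R(k) = 8 - k (R(k) = 2 + (-6 + k)/(0 - 1) = 2 + (-6 + k)/(-1) = 2 + (-6 + k)*(-1) = 2 + (6 - k) = 8 - k)
137 + R(r(0))*(4 - 5*(-5)) = 137 + (8 - (-6 + 0))*(4 - 5*(-5)) = 137 + (8 - 1*(-6))*(4 + 25) = 137 + (8 + 6)*29 = 137 + 14*29 = 137 + 406 = 543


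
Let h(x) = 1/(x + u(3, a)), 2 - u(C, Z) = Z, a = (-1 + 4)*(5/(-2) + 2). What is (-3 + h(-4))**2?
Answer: 25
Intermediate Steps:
a = -3/2 (a = 3*(5*(-1/2) + 2) = 3*(-5/2 + 2) = 3*(-1/2) = -3/2 ≈ -1.5000)
u(C, Z) = 2 - Z
h(x) = 1/(7/2 + x) (h(x) = 1/(x + (2 - 1*(-3/2))) = 1/(x + (2 + 3/2)) = 1/(x + 7/2) = 1/(7/2 + x))
(-3 + h(-4))**2 = (-3 + 2/(7 + 2*(-4)))**2 = (-3 + 2/(7 - 8))**2 = (-3 + 2/(-1))**2 = (-3 + 2*(-1))**2 = (-3 - 2)**2 = (-5)**2 = 25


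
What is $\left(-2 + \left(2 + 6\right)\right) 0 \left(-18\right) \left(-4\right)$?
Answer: $0$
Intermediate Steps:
$\left(-2 + \left(2 + 6\right)\right) 0 \left(-18\right) \left(-4\right) = \left(-2 + 8\right) 0 \left(-18\right) \left(-4\right) = 6 \cdot 0 \left(-18\right) \left(-4\right) = 0 \left(-18\right) \left(-4\right) = 0 \left(-4\right) = 0$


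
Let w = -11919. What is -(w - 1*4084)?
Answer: 16003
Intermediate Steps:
-(w - 1*4084) = -(-11919 - 1*4084) = -(-11919 - 4084) = -1*(-16003) = 16003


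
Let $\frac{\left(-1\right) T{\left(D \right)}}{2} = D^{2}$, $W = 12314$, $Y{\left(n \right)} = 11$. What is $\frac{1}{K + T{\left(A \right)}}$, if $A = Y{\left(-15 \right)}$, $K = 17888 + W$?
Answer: $\frac{1}{29960} \approx 3.3378 \cdot 10^{-5}$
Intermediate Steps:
$K = 30202$ ($K = 17888 + 12314 = 30202$)
$A = 11$
$T{\left(D \right)} = - 2 D^{2}$
$\frac{1}{K + T{\left(A \right)}} = \frac{1}{30202 - 2 \cdot 11^{2}} = \frac{1}{30202 - 242} = \frac{1}{29960}$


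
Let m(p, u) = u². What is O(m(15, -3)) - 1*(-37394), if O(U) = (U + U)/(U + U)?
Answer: 37395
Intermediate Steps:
O(U) = 1 (O(U) = (2*U)/((2*U)) = (2*U)*(1/(2*U)) = 1)
O(m(15, -3)) - 1*(-37394) = 1 - 1*(-37394) = 1 + 37394 = 37395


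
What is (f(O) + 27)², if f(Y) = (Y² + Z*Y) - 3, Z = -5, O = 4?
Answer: 400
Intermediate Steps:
f(Y) = -3 + Y² - 5*Y (f(Y) = (Y² - 5*Y) - 3 = -3 + Y² - 5*Y)
(f(O) + 27)² = ((-3 + 4² - 5*4) + 27)² = ((-3 + 16 - 20) + 27)² = (-7 + 27)² = 20² = 400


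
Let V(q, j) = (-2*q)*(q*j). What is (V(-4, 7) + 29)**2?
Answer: 38025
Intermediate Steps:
V(q, j) = -2*j*q**2 (V(q, j) = (-2*q)*(j*q) = -2*j*q**2)
(V(-4, 7) + 29)**2 = (-2*7*(-4)**2 + 29)**2 = (-2*7*16 + 29)**2 = (-224 + 29)**2 = (-195)**2 = 38025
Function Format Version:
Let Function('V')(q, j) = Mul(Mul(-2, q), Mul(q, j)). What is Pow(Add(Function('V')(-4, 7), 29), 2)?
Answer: 38025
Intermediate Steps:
Function('V')(q, j) = Mul(-2, j, Pow(q, 2)) (Function('V')(q, j) = Mul(Mul(-2, q), Mul(j, q)) = Mul(-2, j, Pow(q, 2)))
Pow(Add(Function('V')(-4, 7), 29), 2) = Pow(Add(Mul(-2, 7, Pow(-4, 2)), 29), 2) = Pow(Add(Mul(-2, 7, 16), 29), 2) = Pow(Add(-224, 29), 2) = Pow(-195, 2) = 38025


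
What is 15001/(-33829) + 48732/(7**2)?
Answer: 1647819779/1657621 ≈ 994.09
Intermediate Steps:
15001/(-33829) + 48732/(7**2) = 15001*(-1/33829) + 48732/49 = -15001/33829 + 48732*(1/49) = -15001/33829 + 48732/49 = 1647819779/1657621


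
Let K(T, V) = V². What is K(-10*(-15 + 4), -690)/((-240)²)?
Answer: 529/64 ≈ 8.2656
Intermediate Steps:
K(-10*(-15 + 4), -690)/((-240)²) = (-690)²/((-240)²) = 476100/57600 = 476100*(1/57600) = 529/64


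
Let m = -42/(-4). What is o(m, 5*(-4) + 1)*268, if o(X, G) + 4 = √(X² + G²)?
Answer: -1072 + 134*√1885 ≈ 4745.8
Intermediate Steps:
m = 21/2 (m = -42*(-¼) = 21/2 ≈ 10.500)
o(X, G) = -4 + √(G² + X²) (o(X, G) = -4 + √(X² + G²) = -4 + √(G² + X²))
o(m, 5*(-4) + 1)*268 = (-4 + √((5*(-4) + 1)² + (21/2)²))*268 = (-4 + √((-20 + 1)² + 441/4))*268 = (-4 + √((-19)² + 441/4))*268 = (-4 + √(361 + 441/4))*268 = (-4 + √(1885/4))*268 = (-4 + √1885/2)*268 = -1072 + 134*√1885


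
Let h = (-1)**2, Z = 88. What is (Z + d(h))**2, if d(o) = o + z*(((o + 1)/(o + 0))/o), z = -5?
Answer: 6241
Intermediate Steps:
h = 1
d(o) = o - 5*(1 + o)/o**2 (d(o) = o - 5*(o + 1)/(o + 0)/o = o - 5*(1 + o)/o/o = o - 5*(1 + o)/o**2)
(Z + d(h))**2 = (88 + (1 - 5/1 - 5/1**2))**2 = (88 + (1 - 5*1 - 5*1))**2 = (88 + (1 - 5 - 5))**2 = (88 - 9)**2 = 79**2 = 6241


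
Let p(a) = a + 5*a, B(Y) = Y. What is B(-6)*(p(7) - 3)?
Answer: -234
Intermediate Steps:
p(a) = 6*a
B(-6)*(p(7) - 3) = -6*(6*7 - 3) = -6*(42 - 3) = -6*39 = -234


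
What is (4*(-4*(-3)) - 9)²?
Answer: 1521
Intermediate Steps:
(4*(-4*(-3)) - 9)² = (4*12 - 9)² = (48 - 9)² = 39² = 1521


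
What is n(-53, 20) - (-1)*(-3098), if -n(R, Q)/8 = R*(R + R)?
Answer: -48042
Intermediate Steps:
n(R, Q) = -16*R² (n(R, Q) = -8*R*(R + R) = -8*R*2*R = -16*R²)
n(-53, 20) - (-1)*(-3098) = -16*(-53)² - (-1)*(-3098) = -16*2809 - 1*3098 = -44944 - 3098 = -48042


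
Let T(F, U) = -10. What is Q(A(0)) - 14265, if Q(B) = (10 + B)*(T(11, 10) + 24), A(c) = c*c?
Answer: -14125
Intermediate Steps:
A(c) = c²
Q(B) = 140 + 14*B (Q(B) = (10 + B)*(-10 + 24) = (10 + B)*14 = 140 + 14*B)
Q(A(0)) - 14265 = (140 + 14*0²) - 14265 = (140 + 14*0) - 14265 = (140 + 0) - 14265 = 140 - 14265 = -14125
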